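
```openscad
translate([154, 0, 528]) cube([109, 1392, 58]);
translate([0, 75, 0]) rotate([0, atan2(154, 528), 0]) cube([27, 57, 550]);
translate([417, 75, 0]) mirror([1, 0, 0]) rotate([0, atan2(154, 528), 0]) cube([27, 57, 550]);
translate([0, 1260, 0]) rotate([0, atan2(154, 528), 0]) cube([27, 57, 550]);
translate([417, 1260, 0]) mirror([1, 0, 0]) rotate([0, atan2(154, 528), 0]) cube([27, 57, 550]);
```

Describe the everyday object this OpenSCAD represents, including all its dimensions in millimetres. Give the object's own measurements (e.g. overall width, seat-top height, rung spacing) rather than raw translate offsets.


A sawhorse. A 109×1392×58 mm beam (x, y, z) sits on two A-frame leg pairs. Each pair is two raked legs of 27×57 mm section (57 mm along y) splaying symmetrically in x. Each leg rises 528 mm vertically over 154 mm of horizontal reach and is 550 mm long along its own axis. Every leg's outer bottom edge rests on the floor and its outer top edge meets a bottom edge of the beam — the left legs (tilting toward +x) meet the beam's −x bottom edge, the right legs (their mirror images, tilting toward −x) meet its +x bottom edge — so the leg tops tuck under the beam, the beam's underside is 528 mm above the floor, and the feet are 417 mm apart outside-to-outside with the beam centred between them. The two leg pairs are set in 75 mm from either end of the beam.


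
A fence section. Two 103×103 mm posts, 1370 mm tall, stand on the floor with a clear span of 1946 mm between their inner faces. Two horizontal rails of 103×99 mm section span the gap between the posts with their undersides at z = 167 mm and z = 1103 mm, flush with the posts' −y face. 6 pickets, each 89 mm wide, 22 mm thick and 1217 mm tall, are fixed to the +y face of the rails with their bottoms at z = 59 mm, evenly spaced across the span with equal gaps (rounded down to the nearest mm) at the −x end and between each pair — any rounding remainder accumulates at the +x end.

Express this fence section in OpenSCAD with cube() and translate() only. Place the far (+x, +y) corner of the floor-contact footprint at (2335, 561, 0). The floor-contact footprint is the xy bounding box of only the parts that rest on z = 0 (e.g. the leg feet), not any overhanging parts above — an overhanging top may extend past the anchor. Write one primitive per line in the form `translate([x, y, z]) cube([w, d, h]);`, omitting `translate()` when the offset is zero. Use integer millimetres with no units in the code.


translate([183, 458, 0]) cube([103, 103, 1370]);
translate([2232, 458, 0]) cube([103, 103, 1370]);
translate([286, 458, 167]) cube([1946, 103, 99]);
translate([286, 458, 1103]) cube([1946, 103, 99]);
translate([487, 561, 59]) cube([89, 22, 1217]);
translate([777, 561, 59]) cube([89, 22, 1217]);
translate([1067, 561, 59]) cube([89, 22, 1217]);
translate([1357, 561, 59]) cube([89, 22, 1217]);
translate([1647, 561, 59]) cube([89, 22, 1217]);
translate([1937, 561, 59]) cube([89, 22, 1217]);


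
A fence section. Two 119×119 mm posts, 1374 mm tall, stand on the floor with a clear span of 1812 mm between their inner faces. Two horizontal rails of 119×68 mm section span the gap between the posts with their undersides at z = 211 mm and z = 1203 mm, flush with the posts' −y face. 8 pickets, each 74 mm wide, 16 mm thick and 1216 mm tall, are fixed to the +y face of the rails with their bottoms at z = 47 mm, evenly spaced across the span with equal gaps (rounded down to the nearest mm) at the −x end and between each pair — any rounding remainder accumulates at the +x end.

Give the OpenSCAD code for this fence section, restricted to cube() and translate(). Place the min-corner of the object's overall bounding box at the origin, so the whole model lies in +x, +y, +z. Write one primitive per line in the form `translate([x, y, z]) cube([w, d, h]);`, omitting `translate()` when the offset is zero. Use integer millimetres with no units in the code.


cube([119, 119, 1374]);
translate([1931, 0, 0]) cube([119, 119, 1374]);
translate([119, 0, 211]) cube([1812, 119, 68]);
translate([119, 0, 1203]) cube([1812, 119, 68]);
translate([254, 119, 47]) cube([74, 16, 1216]);
translate([463, 119, 47]) cube([74, 16, 1216]);
translate([672, 119, 47]) cube([74, 16, 1216]);
translate([881, 119, 47]) cube([74, 16, 1216]);
translate([1090, 119, 47]) cube([74, 16, 1216]);
translate([1299, 119, 47]) cube([74, 16, 1216]);
translate([1508, 119, 47]) cube([74, 16, 1216]);
translate([1717, 119, 47]) cube([74, 16, 1216]);


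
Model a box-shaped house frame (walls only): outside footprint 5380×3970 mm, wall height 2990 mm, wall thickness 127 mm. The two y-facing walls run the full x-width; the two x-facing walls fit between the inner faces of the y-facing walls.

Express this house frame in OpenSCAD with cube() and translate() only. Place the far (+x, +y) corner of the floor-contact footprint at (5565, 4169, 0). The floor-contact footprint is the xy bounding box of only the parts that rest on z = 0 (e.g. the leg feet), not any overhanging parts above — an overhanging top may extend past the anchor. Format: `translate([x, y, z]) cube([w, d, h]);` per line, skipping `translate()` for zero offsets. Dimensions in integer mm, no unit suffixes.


translate([185, 199, 0]) cube([5380, 127, 2990]);
translate([185, 4042, 0]) cube([5380, 127, 2990]);
translate([185, 326, 0]) cube([127, 3716, 2990]);
translate([5438, 326, 0]) cube([127, 3716, 2990]);


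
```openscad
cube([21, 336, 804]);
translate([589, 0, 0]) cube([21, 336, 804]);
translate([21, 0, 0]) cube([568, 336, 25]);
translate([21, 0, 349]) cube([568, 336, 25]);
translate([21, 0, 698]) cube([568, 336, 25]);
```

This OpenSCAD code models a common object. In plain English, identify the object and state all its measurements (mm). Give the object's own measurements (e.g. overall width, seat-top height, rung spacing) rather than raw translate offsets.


An open bookshelf. Two side panels, each 21 mm thick, 336 mm deep and 804 mm tall, stand 610 mm apart (outside-to-outside). Between them sit 3 shelves, each 25 mm thick and 336 mm deep, spanning the full gap between the sides. The bottom shelf rests on the floor (its underside at z = 0) and the clear gap between one shelf's top and the next shelf's underside is 324 mm.


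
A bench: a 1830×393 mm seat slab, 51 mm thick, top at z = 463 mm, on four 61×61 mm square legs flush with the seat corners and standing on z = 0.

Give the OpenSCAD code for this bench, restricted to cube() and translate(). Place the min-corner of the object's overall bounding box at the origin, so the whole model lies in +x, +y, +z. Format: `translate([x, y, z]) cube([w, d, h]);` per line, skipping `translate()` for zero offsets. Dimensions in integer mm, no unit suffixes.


// leg_h = 463 − 51 = 412
translate([0, 0, 412]) cube([1830, 393, 51]);
cube([61, 61, 412]);
translate([0, 332, 0]) cube([61, 61, 412]);
translate([1769, 0, 0]) cube([61, 61, 412]);
translate([1769, 332, 0]) cube([61, 61, 412]);


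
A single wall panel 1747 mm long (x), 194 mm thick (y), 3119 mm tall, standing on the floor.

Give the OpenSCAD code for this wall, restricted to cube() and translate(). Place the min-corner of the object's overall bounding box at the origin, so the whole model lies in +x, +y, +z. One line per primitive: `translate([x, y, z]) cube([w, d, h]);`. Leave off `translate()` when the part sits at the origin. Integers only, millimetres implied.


cube([1747, 194, 3119]);


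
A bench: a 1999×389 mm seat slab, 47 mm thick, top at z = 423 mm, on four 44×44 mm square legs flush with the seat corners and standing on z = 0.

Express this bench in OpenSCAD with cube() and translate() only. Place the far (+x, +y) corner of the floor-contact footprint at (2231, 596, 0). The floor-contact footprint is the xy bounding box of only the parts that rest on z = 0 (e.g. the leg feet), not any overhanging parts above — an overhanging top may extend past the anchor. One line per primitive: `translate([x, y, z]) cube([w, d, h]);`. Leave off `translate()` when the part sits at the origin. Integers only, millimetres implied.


translate([232, 207, 376]) cube([1999, 389, 47]);
translate([232, 207, 0]) cube([44, 44, 376]);
translate([232, 552, 0]) cube([44, 44, 376]);
translate([2187, 207, 0]) cube([44, 44, 376]);
translate([2187, 552, 0]) cube([44, 44, 376]);


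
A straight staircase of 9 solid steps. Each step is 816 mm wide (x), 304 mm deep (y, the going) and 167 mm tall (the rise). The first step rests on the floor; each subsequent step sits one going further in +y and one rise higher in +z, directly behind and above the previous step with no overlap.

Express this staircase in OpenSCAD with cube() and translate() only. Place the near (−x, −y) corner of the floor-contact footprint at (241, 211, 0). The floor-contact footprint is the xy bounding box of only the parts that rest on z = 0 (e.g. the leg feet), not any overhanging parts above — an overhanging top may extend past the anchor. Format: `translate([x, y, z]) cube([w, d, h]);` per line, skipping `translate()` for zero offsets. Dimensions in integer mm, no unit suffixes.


translate([241, 211, 0]) cube([816, 304, 167]);
translate([241, 515, 167]) cube([816, 304, 167]);
translate([241, 819, 334]) cube([816, 304, 167]);
translate([241, 1123, 501]) cube([816, 304, 167]);
translate([241, 1427, 668]) cube([816, 304, 167]);
translate([241, 1731, 835]) cube([816, 304, 167]);
translate([241, 2035, 1002]) cube([816, 304, 167]);
translate([241, 2339, 1169]) cube([816, 304, 167]);
translate([241, 2643, 1336]) cube([816, 304, 167]);


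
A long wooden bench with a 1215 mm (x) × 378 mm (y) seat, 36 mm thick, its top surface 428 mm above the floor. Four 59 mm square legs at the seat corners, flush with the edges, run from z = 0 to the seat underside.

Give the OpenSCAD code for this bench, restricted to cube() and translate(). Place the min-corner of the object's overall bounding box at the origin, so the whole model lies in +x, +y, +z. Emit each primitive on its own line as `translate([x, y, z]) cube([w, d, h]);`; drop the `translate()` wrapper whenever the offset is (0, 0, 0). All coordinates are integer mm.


// leg_h = 428 − 36 = 392
translate([0, 0, 392]) cube([1215, 378, 36]);
cube([59, 59, 392]);
translate([0, 319, 0]) cube([59, 59, 392]);
translate([1156, 0, 0]) cube([59, 59, 392]);
translate([1156, 319, 0]) cube([59, 59, 392]);


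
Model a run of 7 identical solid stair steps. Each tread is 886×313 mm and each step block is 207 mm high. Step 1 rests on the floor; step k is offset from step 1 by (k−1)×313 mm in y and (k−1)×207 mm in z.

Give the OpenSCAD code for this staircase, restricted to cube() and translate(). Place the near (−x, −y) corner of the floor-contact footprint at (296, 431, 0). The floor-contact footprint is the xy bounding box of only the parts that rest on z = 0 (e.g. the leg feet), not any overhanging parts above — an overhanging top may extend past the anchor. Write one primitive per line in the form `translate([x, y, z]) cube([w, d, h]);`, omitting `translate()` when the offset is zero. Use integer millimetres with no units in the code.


translate([296, 431, 0]) cube([886, 313, 207]);
translate([296, 744, 207]) cube([886, 313, 207]);
translate([296, 1057, 414]) cube([886, 313, 207]);
translate([296, 1370, 621]) cube([886, 313, 207]);
translate([296, 1683, 828]) cube([886, 313, 207]);
translate([296, 1996, 1035]) cube([886, 313, 207]);
translate([296, 2309, 1242]) cube([886, 313, 207]);


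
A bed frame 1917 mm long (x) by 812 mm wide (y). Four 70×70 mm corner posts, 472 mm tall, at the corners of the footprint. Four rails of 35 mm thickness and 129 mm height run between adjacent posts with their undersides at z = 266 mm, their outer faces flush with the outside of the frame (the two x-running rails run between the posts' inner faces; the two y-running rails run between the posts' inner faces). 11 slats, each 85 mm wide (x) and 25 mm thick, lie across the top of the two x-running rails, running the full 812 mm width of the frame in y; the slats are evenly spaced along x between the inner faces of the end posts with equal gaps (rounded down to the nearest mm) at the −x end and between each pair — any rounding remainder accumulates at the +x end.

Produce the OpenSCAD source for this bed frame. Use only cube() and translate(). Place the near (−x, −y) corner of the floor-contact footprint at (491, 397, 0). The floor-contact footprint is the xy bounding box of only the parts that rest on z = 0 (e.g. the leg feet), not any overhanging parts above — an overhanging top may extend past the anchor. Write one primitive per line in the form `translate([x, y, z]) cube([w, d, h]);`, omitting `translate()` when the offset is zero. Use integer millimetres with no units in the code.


translate([491, 397, 0]) cube([70, 70, 472]);
translate([491, 1139, 0]) cube([70, 70, 472]);
translate([2338, 397, 0]) cube([70, 70, 472]);
translate([2338, 1139, 0]) cube([70, 70, 472]);
translate([561, 397, 266]) cube([1777, 35, 129]);
translate([561, 1174, 266]) cube([1777, 35, 129]);
translate([491, 467, 266]) cube([35, 672, 129]);
translate([2373, 467, 266]) cube([35, 672, 129]);
translate([631, 397, 395]) cube([85, 812, 25]);
translate([786, 397, 395]) cube([85, 812, 25]);
translate([941, 397, 395]) cube([85, 812, 25]);
translate([1096, 397, 395]) cube([85, 812, 25]);
translate([1251, 397, 395]) cube([85, 812, 25]);
translate([1406, 397, 395]) cube([85, 812, 25]);
translate([1561, 397, 395]) cube([85, 812, 25]);
translate([1716, 397, 395]) cube([85, 812, 25]);
translate([1871, 397, 395]) cube([85, 812, 25]);
translate([2026, 397, 395]) cube([85, 812, 25]);
translate([2181, 397, 395]) cube([85, 812, 25]);


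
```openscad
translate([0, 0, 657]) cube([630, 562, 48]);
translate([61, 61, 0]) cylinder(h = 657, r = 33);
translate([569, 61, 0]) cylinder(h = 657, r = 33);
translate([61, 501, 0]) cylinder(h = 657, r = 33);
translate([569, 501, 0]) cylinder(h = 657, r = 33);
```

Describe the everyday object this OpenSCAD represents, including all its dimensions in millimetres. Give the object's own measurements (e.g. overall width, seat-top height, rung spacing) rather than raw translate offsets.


A table: top 630 mm (x) × 562 mm (y), 48 mm thick, upper face at z = 705 mm, on four round legs of 66 mm diameter, each leg's bounding box inset 28 mm from the nearest pair of top edges from z = 0 to the bottom of the top.


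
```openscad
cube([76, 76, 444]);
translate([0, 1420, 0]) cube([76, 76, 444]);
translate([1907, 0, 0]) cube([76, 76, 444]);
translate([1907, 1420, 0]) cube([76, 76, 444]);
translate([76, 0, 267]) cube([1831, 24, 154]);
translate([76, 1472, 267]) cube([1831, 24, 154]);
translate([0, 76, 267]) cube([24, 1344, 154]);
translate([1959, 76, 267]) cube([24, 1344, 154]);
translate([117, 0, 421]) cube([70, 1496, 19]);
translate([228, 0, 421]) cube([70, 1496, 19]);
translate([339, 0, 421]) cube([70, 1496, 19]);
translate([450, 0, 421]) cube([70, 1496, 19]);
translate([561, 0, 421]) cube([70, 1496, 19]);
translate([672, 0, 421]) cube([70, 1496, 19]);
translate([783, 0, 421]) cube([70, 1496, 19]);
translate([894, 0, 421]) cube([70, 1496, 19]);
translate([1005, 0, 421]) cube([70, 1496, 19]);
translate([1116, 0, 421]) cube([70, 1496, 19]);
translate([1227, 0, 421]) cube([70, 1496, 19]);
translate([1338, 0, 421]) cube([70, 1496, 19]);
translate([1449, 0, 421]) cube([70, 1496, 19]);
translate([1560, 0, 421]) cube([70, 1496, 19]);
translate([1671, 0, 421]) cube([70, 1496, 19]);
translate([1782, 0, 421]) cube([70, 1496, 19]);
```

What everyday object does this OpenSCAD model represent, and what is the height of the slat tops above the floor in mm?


A bed frame. The slat-top height is 440 mm.

Four posts, four rails, and a row of slats — a bed frame. Slats sit on the rails at z = 267 + 154 = 421; with slat thickness 19, the top is 440 mm.


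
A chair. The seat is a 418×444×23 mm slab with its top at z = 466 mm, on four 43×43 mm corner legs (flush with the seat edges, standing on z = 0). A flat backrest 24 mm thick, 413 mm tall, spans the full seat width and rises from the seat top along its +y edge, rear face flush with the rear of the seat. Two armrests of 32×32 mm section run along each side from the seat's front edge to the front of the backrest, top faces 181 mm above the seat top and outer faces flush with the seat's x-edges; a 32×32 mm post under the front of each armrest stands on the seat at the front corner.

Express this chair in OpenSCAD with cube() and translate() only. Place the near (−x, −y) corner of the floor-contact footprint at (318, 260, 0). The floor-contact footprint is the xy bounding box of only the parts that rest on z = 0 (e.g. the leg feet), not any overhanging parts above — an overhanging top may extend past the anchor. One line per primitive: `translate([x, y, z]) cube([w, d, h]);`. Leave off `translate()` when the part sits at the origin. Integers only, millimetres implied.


translate([318, 260, 443]) cube([418, 444, 23]);
translate([318, 260, 0]) cube([43, 43, 443]);
translate([693, 260, 0]) cube([43, 43, 443]);
translate([318, 661, 0]) cube([43, 43, 443]);
translate([693, 661, 0]) cube([43, 43, 443]);
translate([318, 680, 466]) cube([418, 24, 413]);
translate([318, 260, 615]) cube([32, 420, 32]);
translate([704, 260, 615]) cube([32, 420, 32]);
translate([318, 260, 466]) cube([32, 32, 149]);
translate([704, 260, 466]) cube([32, 32, 149]);


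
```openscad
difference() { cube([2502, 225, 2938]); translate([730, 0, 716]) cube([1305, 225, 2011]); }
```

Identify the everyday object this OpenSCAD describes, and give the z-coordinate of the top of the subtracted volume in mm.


A wall with a window opening. The window head height is 2727 mm.

A wall with a rectangular opening subtracted — a window. Sill at z = 716, opening 2011 mm tall, so the head is at 716 + 2011 = 2727 mm.


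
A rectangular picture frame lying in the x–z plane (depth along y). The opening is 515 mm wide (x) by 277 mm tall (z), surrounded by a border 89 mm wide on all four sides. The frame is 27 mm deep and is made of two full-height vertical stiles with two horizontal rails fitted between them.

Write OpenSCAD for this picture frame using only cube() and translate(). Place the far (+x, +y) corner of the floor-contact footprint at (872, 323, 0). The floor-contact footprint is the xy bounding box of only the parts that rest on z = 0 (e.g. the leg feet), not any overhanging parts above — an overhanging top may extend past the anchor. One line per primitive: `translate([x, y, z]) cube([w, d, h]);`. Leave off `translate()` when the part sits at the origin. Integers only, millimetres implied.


translate([179, 296, 0]) cube([89, 27, 455]);
translate([783, 296, 0]) cube([89, 27, 455]);
translate([268, 296, 0]) cube([515, 27, 89]);
translate([268, 296, 366]) cube([515, 27, 89]);


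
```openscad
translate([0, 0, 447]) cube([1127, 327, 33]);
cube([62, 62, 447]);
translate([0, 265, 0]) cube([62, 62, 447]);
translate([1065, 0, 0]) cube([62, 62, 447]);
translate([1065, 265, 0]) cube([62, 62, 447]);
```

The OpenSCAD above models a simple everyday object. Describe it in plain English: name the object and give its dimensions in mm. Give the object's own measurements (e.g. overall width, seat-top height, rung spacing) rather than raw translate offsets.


A long wooden bench with a 1127 mm (x) × 327 mm (y) seat, 33 mm thick, its top surface 480 mm above the floor. Four 62 mm square legs at the seat corners, flush with the edges, run from z = 0 to the seat underside.


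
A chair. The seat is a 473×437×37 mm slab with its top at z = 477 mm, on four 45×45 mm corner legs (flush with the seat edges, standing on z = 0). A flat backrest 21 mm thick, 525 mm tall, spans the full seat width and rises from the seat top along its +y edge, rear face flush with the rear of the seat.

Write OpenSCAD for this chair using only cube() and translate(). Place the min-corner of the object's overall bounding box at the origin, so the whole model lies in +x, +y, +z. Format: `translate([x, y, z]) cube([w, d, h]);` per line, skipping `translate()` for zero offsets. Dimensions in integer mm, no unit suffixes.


translate([0, 0, 440]) cube([473, 437, 37]);
cube([45, 45, 440]);
translate([428, 0, 0]) cube([45, 45, 440]);
translate([0, 392, 0]) cube([45, 45, 440]);
translate([428, 392, 0]) cube([45, 45, 440]);
translate([0, 416, 477]) cube([473, 21, 525]);


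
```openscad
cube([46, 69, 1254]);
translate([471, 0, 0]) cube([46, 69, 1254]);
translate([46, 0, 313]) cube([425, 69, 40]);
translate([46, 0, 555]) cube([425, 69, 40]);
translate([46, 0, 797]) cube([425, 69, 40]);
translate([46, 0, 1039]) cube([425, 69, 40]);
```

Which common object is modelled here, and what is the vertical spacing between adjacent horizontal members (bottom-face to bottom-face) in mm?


A ladder. The rung spacing is 242 mm.

Two tall 46×69 posts with 4 short bars between them — a ladder. Adjacent rungs sit at z = 313 and z = 555, so the spacing is 555 − 313 = 242 mm.


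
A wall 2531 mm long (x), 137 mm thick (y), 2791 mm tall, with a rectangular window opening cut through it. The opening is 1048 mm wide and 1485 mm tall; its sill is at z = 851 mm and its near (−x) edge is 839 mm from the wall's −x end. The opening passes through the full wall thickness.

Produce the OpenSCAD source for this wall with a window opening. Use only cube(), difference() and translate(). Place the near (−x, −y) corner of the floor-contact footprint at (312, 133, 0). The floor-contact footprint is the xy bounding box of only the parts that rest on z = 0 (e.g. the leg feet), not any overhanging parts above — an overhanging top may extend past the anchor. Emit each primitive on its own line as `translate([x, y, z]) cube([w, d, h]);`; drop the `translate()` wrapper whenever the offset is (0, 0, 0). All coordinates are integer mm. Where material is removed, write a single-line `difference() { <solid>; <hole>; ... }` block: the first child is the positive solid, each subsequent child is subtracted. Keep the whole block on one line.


difference() { translate([312, 133, 0]) cube([2531, 137, 2791]); translate([1151, 133, 851]) cube([1048, 137, 1485]); }


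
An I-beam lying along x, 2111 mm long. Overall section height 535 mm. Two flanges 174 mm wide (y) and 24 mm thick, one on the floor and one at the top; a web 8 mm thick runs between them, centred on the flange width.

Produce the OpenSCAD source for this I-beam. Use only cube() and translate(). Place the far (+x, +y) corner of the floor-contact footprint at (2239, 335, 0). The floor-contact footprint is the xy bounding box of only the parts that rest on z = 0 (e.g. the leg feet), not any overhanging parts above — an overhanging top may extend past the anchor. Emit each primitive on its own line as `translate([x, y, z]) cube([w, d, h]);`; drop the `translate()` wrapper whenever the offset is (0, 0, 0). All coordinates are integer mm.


translate([128, 161, 0]) cube([2111, 174, 24]);
translate([128, 244, 24]) cube([2111, 8, 487]);
translate([128, 161, 511]) cube([2111, 174, 24]);


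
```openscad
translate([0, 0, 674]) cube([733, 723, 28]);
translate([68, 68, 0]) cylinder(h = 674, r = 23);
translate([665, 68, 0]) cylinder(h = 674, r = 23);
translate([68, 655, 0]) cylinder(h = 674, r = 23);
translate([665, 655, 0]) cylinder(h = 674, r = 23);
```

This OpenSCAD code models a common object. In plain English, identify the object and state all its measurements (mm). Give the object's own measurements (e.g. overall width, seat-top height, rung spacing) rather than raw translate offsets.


A rectangular dining table. The top is 733×723×28 mm with its upper surface at z = 702 mm. It stands on four round legs of 46 mm diameter, each leg's bounding box inset 45 mm from the nearest pair of top edges, running from the floor to the underside of the top.


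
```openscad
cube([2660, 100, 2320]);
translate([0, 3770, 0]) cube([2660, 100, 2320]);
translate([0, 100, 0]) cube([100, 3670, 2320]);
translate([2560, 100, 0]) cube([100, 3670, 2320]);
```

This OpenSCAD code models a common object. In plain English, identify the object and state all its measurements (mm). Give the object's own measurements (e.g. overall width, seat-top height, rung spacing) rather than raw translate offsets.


The wall frame of a small rectangular building: four walls, each 2320 mm tall and 100 mm thick, enclosing a footprint 2660 mm (x) by 3870 mm (y) outside-to-outside, with no floor or roof. The front and back walls (the −y and +y sides) span the full width; the two side walls fit between them.


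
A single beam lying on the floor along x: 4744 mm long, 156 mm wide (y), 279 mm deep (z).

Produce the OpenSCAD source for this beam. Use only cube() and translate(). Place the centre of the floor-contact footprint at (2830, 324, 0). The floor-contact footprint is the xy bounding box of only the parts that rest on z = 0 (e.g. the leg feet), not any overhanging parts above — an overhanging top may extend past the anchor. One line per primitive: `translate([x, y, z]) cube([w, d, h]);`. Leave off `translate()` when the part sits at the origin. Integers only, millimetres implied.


translate([458, 246, 0]) cube([4744, 156, 279]);


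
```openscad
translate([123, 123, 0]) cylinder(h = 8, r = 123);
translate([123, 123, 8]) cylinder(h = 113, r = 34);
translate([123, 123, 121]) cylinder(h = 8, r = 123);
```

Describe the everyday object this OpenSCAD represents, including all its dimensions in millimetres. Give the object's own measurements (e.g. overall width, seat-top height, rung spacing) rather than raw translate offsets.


A spool: two coaxial disc flanges of radius 123 mm and thickness 8 mm, joined by a core cylinder of radius 34 mm and height 113 mm. The lower flange rests on z = 0 and the three cylinders share a vertical axis.


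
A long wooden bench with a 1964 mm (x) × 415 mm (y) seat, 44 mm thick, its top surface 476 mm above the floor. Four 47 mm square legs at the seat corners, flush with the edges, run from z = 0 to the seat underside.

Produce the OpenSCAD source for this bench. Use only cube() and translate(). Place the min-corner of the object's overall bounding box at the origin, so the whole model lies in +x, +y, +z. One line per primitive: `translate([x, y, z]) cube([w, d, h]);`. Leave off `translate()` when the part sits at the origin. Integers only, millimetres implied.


translate([0, 0, 432]) cube([1964, 415, 44]);
cube([47, 47, 432]);
translate([0, 368, 0]) cube([47, 47, 432]);
translate([1917, 0, 0]) cube([47, 47, 432]);
translate([1917, 368, 0]) cube([47, 47, 432]);


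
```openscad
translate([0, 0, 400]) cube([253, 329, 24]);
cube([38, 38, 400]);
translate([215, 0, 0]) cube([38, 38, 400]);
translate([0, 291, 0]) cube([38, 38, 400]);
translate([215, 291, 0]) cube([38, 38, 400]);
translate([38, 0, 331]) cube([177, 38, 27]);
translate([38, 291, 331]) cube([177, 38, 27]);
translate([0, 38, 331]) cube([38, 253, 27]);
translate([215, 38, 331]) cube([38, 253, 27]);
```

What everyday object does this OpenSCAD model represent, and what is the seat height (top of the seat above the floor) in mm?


A stool. The seat height is 424 mm.

A 253×329×24 slab at z = 400 on four corner posts — a stool. The seat top is 400 + 24 = 424 mm.


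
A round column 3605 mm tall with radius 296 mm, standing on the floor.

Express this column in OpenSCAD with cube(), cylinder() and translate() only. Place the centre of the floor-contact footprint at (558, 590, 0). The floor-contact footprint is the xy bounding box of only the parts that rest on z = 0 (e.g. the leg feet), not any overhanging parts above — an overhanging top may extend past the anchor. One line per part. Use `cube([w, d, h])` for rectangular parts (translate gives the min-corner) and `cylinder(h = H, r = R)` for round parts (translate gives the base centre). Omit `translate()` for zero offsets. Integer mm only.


translate([558, 590, 0]) cylinder(h = 3605, r = 296);


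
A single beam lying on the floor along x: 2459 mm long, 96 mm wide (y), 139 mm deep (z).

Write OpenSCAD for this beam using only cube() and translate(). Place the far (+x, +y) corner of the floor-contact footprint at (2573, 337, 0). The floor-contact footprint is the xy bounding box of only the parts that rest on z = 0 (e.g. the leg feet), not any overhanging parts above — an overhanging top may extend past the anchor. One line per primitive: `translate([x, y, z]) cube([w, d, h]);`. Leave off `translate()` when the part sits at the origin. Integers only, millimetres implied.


translate([114, 241, 0]) cube([2459, 96, 139]);


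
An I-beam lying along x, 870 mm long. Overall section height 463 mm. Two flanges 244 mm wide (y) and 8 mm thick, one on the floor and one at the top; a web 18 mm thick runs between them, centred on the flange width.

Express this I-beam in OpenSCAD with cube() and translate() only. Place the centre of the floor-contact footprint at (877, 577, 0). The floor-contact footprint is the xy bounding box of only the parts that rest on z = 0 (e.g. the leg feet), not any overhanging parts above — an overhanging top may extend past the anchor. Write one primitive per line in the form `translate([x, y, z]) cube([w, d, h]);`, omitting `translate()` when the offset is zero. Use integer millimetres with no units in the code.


translate([442, 455, 0]) cube([870, 244, 8]);
translate([442, 568, 8]) cube([870, 18, 447]);
translate([442, 455, 455]) cube([870, 244, 8]);


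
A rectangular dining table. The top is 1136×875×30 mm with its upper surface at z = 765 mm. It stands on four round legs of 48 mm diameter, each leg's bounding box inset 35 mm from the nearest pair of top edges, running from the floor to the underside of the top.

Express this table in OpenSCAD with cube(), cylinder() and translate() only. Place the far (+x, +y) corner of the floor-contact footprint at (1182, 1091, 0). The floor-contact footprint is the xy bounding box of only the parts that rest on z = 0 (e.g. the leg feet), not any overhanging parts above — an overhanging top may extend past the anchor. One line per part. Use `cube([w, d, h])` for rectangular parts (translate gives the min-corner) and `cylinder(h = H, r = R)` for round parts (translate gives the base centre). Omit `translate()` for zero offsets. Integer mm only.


translate([81, 251, 735]) cube([1136, 875, 30]);
translate([140, 310, 0]) cylinder(h = 735, r = 24);
translate([1158, 310, 0]) cylinder(h = 735, r = 24);
translate([140, 1067, 0]) cylinder(h = 735, r = 24);
translate([1158, 1067, 0]) cylinder(h = 735, r = 24);


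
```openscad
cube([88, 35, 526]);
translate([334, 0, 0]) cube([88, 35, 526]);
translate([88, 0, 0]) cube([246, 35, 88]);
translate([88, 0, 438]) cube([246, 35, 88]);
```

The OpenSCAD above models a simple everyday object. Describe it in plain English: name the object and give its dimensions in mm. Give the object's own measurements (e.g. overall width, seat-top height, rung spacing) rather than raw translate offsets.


A rectangular picture frame lying in the x–z plane (depth along y). The opening is 246 mm wide (x) by 350 mm tall (z), surrounded by a border 88 mm wide on all four sides. The frame is 35 mm deep and is made of two full-height vertical stiles with two horizontal rails fitted between them.


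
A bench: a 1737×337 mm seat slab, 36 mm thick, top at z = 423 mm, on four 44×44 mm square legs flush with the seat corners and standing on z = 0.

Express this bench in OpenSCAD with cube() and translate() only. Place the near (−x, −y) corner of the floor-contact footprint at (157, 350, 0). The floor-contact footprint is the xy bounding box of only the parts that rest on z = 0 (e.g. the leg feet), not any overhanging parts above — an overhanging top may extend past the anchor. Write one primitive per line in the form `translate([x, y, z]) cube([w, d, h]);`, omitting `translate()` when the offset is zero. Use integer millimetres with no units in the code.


translate([157, 350, 387]) cube([1737, 337, 36]);
translate([157, 350, 0]) cube([44, 44, 387]);
translate([157, 643, 0]) cube([44, 44, 387]);
translate([1850, 350, 0]) cube([44, 44, 387]);
translate([1850, 643, 0]) cube([44, 44, 387]);


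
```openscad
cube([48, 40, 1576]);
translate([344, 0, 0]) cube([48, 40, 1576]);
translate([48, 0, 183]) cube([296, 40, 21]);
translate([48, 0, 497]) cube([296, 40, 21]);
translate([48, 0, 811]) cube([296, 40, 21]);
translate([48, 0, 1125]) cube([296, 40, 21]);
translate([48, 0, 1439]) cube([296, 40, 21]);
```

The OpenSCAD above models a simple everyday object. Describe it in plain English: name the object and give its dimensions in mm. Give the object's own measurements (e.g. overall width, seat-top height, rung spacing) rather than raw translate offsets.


A straight ladder. Two 48×40 mm vertical rails, 1576 mm tall, stand 392 mm apart (outside-to-outside) with their front faces coplanar on the −y side. 5 rungs, each 40 mm deep and 21 mm tall, span between the inner faces of the rails, front faces flush with the rails. The lowest rung's underside is at z = 183 mm and rungs are spaced 314 mm apart (underside to underside).


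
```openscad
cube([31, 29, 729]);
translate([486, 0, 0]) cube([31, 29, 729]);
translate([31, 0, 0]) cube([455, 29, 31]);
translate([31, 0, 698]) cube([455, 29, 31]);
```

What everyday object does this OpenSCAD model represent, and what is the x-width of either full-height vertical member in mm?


A picture frame. The border width is 31 mm.

Four thin pieces enclosing a rectangular opening — a picture frame. The two full-height stiles are 729 mm tall; the top rail sits at z = 698 and is 31 mm tall, so the border above the opening is 729 − 698 = 31 mm, matching the stile x-width.


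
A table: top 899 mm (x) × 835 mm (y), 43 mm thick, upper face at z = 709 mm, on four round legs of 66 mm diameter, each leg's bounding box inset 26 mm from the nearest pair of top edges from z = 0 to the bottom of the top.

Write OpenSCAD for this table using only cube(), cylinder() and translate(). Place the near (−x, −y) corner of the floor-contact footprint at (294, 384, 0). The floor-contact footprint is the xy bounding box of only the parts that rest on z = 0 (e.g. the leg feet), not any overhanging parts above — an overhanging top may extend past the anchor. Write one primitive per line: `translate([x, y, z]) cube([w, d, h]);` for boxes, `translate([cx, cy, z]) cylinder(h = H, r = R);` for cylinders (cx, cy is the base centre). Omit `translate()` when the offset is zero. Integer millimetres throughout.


translate([268, 358, 666]) cube([899, 835, 43]);
translate([327, 417, 0]) cylinder(h = 666, r = 33);
translate([1108, 417, 0]) cylinder(h = 666, r = 33);
translate([327, 1134, 0]) cylinder(h = 666, r = 33);
translate([1108, 1134, 0]) cylinder(h = 666, r = 33);


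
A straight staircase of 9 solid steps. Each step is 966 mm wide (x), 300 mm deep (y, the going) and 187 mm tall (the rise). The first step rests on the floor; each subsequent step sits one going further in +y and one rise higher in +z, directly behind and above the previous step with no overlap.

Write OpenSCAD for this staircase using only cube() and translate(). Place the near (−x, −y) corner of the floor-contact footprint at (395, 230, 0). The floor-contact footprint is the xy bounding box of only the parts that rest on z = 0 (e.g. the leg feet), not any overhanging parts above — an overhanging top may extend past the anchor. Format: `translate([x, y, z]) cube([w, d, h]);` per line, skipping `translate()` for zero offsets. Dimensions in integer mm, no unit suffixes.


translate([395, 230, 0]) cube([966, 300, 187]);
translate([395, 530, 187]) cube([966, 300, 187]);
translate([395, 830, 374]) cube([966, 300, 187]);
translate([395, 1130, 561]) cube([966, 300, 187]);
translate([395, 1430, 748]) cube([966, 300, 187]);
translate([395, 1730, 935]) cube([966, 300, 187]);
translate([395, 2030, 1122]) cube([966, 300, 187]);
translate([395, 2330, 1309]) cube([966, 300, 187]);
translate([395, 2630, 1496]) cube([966, 300, 187]);


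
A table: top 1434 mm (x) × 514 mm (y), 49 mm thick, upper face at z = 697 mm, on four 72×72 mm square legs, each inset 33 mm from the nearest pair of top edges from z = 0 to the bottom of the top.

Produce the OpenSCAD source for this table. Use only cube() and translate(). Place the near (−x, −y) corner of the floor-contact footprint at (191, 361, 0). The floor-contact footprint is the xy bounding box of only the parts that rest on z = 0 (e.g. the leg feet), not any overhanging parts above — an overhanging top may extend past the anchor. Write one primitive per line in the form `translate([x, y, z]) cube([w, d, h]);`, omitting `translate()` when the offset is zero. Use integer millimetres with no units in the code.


translate([158, 328, 648]) cube([1434, 514, 49]);
translate([191, 361, 0]) cube([72, 72, 648]);
translate([1487, 361, 0]) cube([72, 72, 648]);
translate([191, 737, 0]) cube([72, 72, 648]);
translate([1487, 737, 0]) cube([72, 72, 648]);


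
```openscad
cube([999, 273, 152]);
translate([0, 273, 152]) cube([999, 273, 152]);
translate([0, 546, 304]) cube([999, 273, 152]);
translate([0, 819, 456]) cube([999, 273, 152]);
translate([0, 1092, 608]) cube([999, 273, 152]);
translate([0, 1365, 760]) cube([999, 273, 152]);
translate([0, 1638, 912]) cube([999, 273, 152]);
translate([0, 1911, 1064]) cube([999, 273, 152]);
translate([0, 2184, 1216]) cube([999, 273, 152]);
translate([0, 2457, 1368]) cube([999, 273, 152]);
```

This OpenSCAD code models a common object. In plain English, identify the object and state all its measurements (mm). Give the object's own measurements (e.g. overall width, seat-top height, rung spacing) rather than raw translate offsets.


A straight staircase of 10 solid steps. Each step is 999 mm wide (x), 273 mm deep (y, the going) and 152 mm tall (the rise). The first step rests on the floor; each subsequent step sits one going further in +y and one rise higher in +z, directly behind and above the previous step with no overlap.


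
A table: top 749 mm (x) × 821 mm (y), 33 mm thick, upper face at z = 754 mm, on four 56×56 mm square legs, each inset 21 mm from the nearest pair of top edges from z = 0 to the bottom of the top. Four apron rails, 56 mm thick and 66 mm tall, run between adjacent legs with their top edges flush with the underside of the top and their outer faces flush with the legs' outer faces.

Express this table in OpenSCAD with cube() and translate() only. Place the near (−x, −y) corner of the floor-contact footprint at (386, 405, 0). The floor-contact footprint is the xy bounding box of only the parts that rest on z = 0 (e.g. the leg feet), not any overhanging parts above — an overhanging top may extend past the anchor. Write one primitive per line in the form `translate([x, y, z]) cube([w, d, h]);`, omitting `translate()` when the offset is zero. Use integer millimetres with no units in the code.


translate([365, 384, 721]) cube([749, 821, 33]);
translate([386, 405, 0]) cube([56, 56, 721]);
translate([1037, 405, 0]) cube([56, 56, 721]);
translate([386, 1128, 0]) cube([56, 56, 721]);
translate([1037, 1128, 0]) cube([56, 56, 721]);
translate([442, 405, 655]) cube([595, 56, 66]);
translate([442, 1128, 655]) cube([595, 56, 66]);
translate([386, 461, 655]) cube([56, 667, 66]);
translate([1037, 461, 655]) cube([56, 667, 66]);


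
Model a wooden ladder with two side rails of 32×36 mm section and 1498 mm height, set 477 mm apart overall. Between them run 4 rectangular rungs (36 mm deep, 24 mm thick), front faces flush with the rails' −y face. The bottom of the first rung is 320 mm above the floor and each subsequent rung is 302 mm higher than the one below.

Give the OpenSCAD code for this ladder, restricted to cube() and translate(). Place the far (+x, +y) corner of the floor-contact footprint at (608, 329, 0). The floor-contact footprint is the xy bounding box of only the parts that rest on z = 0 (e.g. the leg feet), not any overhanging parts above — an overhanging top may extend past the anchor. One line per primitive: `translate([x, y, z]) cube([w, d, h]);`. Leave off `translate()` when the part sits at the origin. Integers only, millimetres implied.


translate([131, 293, 0]) cube([32, 36, 1498]);
translate([576, 293, 0]) cube([32, 36, 1498]);
translate([163, 293, 320]) cube([413, 36, 24]);
translate([163, 293, 622]) cube([413, 36, 24]);
translate([163, 293, 924]) cube([413, 36, 24]);
translate([163, 293, 1226]) cube([413, 36, 24]);
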